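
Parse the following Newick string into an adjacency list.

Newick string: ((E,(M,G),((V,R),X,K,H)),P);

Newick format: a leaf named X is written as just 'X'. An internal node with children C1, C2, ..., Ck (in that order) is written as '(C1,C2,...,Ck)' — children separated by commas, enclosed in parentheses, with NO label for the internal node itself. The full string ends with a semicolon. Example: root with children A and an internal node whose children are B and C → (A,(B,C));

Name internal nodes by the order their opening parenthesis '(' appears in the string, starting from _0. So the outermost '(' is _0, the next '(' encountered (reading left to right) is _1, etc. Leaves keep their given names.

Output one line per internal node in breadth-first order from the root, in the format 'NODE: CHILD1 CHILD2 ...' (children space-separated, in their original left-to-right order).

Answer: _0: _1 P
_1: E _2 _3
_2: M G
_3: _4 X K H
_4: V R

Derivation:
Input: ((E,(M,G),((V,R),X,K,H)),P);
Scanning left-to-right, naming '(' by encounter order:
  pos 0: '(' -> open internal node _0 (depth 1)
  pos 1: '(' -> open internal node _1 (depth 2)
  pos 4: '(' -> open internal node _2 (depth 3)
  pos 8: ')' -> close internal node _2 (now at depth 2)
  pos 10: '(' -> open internal node _3 (depth 3)
  pos 11: '(' -> open internal node _4 (depth 4)
  pos 15: ')' -> close internal node _4 (now at depth 3)
  pos 22: ')' -> close internal node _3 (now at depth 2)
  pos 23: ')' -> close internal node _1 (now at depth 1)
  pos 26: ')' -> close internal node _0 (now at depth 0)
Total internal nodes: 5
BFS adjacency from root:
  _0: _1 P
  _1: E _2 _3
  _2: M G
  _3: _4 X K H
  _4: V R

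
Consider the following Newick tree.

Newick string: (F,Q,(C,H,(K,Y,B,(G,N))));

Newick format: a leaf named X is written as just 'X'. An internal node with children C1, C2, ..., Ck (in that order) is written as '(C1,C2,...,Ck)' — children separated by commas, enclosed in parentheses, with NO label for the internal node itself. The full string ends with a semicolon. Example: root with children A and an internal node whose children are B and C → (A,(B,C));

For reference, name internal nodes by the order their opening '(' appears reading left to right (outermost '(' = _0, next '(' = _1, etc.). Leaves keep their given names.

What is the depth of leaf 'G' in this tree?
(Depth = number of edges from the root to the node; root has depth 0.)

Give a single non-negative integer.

Answer: 4

Derivation:
Newick: (F,Q,(C,H,(K,Y,B,(G,N))));
Naming internals by '(' encounter order: outermost '(' = _0, next = _1, ...
Query node: G
Path from root: _0 -> _1 -> _2 -> _3 -> G
Depth of G: 4 (number of edges from root)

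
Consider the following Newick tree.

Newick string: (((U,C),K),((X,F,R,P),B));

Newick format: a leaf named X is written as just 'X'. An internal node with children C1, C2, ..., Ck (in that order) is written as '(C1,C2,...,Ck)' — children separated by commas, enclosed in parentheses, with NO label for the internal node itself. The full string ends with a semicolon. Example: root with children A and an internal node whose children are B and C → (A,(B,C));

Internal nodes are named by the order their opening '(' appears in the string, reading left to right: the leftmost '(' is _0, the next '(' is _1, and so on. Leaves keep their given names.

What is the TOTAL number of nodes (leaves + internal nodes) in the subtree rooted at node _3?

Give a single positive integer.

Answer: 7

Derivation:
Newick: (((U,C),K),((X,F,R,P),B));
Locate _3: it is the '(' at position 11 (the 4th '(' reading left to right).
Query: subtree rooted at _3
_3: subtree_size = 1 + 6
  _4: subtree_size = 1 + 4
    X: subtree_size = 1 + 0
    F: subtree_size = 1 + 0
    R: subtree_size = 1 + 0
    P: subtree_size = 1 + 0
  B: subtree_size = 1 + 0
Total subtree size of _3: 7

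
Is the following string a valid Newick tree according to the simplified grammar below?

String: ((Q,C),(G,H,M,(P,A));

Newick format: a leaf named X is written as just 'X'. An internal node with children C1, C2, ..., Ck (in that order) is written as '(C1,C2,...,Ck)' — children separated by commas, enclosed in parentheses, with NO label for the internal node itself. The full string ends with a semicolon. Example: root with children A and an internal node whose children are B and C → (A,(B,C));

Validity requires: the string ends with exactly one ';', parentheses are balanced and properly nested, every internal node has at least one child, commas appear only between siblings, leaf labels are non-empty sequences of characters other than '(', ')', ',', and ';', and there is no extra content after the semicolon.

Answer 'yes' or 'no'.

Answer: no

Derivation:
Input: ((Q,C),(G,H,M,(P,A));
Paren balance: 4 '(' vs 3 ')' MISMATCH
Ends with single ';': True
Full parse: FAILS (expected , or ) at pos 20)
Valid: False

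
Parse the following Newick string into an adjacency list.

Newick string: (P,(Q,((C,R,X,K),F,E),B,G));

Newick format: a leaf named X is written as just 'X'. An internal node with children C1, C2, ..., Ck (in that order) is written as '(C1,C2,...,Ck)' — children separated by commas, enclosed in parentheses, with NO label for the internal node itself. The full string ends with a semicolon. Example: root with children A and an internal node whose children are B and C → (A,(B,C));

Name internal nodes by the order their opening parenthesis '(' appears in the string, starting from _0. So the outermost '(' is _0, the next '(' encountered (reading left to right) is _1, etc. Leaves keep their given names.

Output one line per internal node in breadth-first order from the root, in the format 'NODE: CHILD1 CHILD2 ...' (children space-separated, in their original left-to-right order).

Input: (P,(Q,((C,R,X,K),F,E),B,G));
Scanning left-to-right, naming '(' by encounter order:
  pos 0: '(' -> open internal node _0 (depth 1)
  pos 3: '(' -> open internal node _1 (depth 2)
  pos 6: '(' -> open internal node _2 (depth 3)
  pos 7: '(' -> open internal node _3 (depth 4)
  pos 15: ')' -> close internal node _3 (now at depth 3)
  pos 20: ')' -> close internal node _2 (now at depth 2)
  pos 25: ')' -> close internal node _1 (now at depth 1)
  pos 26: ')' -> close internal node _0 (now at depth 0)
Total internal nodes: 4
BFS adjacency from root:
  _0: P _1
  _1: Q _2 B G
  _2: _3 F E
  _3: C R X K

Answer: _0: P _1
_1: Q _2 B G
_2: _3 F E
_3: C R X K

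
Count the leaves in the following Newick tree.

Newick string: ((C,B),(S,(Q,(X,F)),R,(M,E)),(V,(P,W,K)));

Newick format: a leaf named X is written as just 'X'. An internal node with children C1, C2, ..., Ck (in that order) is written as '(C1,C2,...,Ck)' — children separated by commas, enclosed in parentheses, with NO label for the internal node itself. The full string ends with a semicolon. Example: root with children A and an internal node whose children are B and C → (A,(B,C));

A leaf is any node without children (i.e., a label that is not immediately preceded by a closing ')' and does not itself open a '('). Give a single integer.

Answer: 13

Derivation:
Newick: ((C,B),(S,(Q,(X,F)),R,(M,E)),(V,(P,W,K)));
Scan left-to-right; a leaf is any maximal label run not followed by '(':
  pos 2: leaf 'C' → count = 1
  pos 4: leaf 'B' → count = 2
  pos 8: leaf 'S' → count = 3
  pos 11: leaf 'Q' → count = 4
  pos 14: leaf 'X' → count = 5
  pos 16: leaf 'F' → count = 6
  pos 20: leaf 'R' → count = 7
  pos 23: leaf 'M' → count = 8
  pos 25: leaf 'E' → count = 9
  pos 30: leaf 'V' → count = 10
  pos 33: leaf 'P' → count = 11
  pos 35: leaf 'W' → count = 12
  pos 37: leaf 'K' → count = 13
Total leaves: 13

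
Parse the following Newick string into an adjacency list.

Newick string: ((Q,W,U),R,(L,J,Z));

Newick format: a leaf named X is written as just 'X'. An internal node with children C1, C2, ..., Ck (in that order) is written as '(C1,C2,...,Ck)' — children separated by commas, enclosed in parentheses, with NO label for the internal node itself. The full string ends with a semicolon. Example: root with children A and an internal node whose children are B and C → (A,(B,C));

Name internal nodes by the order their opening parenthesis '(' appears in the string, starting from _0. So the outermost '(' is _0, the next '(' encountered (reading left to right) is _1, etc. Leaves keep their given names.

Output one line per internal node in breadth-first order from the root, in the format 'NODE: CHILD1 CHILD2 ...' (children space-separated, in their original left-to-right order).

Input: ((Q,W,U),R,(L,J,Z));
Scanning left-to-right, naming '(' by encounter order:
  pos 0: '(' -> open internal node _0 (depth 1)
  pos 1: '(' -> open internal node _1 (depth 2)
  pos 7: ')' -> close internal node _1 (now at depth 1)
  pos 11: '(' -> open internal node _2 (depth 2)
  pos 17: ')' -> close internal node _2 (now at depth 1)
  pos 18: ')' -> close internal node _0 (now at depth 0)
Total internal nodes: 3
BFS adjacency from root:
  _0: _1 R _2
  _1: Q W U
  _2: L J Z

Answer: _0: _1 R _2
_1: Q W U
_2: L J Z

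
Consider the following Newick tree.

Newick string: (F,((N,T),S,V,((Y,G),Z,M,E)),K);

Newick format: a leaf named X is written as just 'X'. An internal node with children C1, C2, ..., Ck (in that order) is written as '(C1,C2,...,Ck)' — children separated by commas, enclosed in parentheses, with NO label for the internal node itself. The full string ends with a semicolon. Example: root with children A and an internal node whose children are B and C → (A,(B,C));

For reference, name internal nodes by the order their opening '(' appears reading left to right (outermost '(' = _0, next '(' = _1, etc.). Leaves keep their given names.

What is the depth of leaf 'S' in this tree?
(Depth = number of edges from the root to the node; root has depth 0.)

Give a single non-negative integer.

Newick: (F,((N,T),S,V,((Y,G),Z,M,E)),K);
Naming internals by '(' encounter order: outermost '(' = _0, next = _1, ...
Query node: S
Path from root: _0 -> _1 -> S
Depth of S: 2 (number of edges from root)

Answer: 2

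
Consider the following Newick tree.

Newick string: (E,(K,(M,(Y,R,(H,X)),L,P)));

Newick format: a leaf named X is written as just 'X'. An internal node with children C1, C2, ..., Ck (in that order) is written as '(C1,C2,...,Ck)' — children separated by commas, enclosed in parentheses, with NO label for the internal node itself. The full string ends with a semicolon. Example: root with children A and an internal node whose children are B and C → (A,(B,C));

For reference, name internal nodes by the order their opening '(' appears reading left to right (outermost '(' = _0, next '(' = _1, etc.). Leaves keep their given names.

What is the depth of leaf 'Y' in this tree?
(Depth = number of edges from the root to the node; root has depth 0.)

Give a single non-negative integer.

Newick: (E,(K,(M,(Y,R,(H,X)),L,P)));
Naming internals by '(' encounter order: outermost '(' = _0, next = _1, ...
Query node: Y
Path from root: _0 -> _1 -> _2 -> _3 -> Y
Depth of Y: 4 (number of edges from root)

Answer: 4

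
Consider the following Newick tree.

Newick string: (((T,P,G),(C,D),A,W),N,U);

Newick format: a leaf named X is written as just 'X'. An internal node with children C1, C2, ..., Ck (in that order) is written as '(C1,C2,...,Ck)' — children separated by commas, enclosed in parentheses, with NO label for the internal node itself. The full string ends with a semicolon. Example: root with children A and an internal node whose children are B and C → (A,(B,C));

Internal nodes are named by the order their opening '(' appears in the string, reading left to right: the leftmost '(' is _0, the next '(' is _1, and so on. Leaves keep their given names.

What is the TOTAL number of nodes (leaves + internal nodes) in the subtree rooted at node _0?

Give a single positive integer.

Newick: (((T,P,G),(C,D),A,W),N,U);
Locate _0: it is the '(' at position 0 (the 1st '(' reading left to right).
Query: subtree rooted at _0
_0: subtree_size = 1 + 12
  _1: subtree_size = 1 + 9
    _2: subtree_size = 1 + 3
      T: subtree_size = 1 + 0
      P: subtree_size = 1 + 0
      G: subtree_size = 1 + 0
    _3: subtree_size = 1 + 2
      C: subtree_size = 1 + 0
      D: subtree_size = 1 + 0
    A: subtree_size = 1 + 0
    W: subtree_size = 1 + 0
  N: subtree_size = 1 + 0
  U: subtree_size = 1 + 0
Total subtree size of _0: 13

Answer: 13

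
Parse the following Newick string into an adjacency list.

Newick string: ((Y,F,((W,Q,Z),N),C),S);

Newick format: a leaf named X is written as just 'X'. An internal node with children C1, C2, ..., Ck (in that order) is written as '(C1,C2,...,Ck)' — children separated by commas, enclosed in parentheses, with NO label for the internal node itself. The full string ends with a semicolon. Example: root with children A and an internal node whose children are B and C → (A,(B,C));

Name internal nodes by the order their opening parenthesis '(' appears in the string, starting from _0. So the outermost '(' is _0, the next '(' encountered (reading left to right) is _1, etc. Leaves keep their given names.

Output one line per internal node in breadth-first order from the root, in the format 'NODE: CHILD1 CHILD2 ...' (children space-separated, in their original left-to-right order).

Input: ((Y,F,((W,Q,Z),N),C),S);
Scanning left-to-right, naming '(' by encounter order:
  pos 0: '(' -> open internal node _0 (depth 1)
  pos 1: '(' -> open internal node _1 (depth 2)
  pos 6: '(' -> open internal node _2 (depth 3)
  pos 7: '(' -> open internal node _3 (depth 4)
  pos 13: ')' -> close internal node _3 (now at depth 3)
  pos 16: ')' -> close internal node _2 (now at depth 2)
  pos 19: ')' -> close internal node _1 (now at depth 1)
  pos 22: ')' -> close internal node _0 (now at depth 0)
Total internal nodes: 4
BFS adjacency from root:
  _0: _1 S
  _1: Y F _2 C
  _2: _3 N
  _3: W Q Z

Answer: _0: _1 S
_1: Y F _2 C
_2: _3 N
_3: W Q Z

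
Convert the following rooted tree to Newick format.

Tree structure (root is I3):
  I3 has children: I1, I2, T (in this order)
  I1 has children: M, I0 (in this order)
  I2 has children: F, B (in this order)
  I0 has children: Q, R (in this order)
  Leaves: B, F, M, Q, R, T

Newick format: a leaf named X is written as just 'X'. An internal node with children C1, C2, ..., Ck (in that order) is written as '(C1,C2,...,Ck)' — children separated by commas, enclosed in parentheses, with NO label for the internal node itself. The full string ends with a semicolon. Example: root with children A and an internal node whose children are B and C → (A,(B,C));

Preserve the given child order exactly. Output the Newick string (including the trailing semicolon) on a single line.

internal I3 with children ['I1', 'I2', 'T']
  internal I1 with children ['M', 'I0']
    leaf 'M' → 'M'
    internal I0 with children ['Q', 'R']
      leaf 'Q' → 'Q'
      leaf 'R' → 'R'
    → '(Q,R)'
  → '(M,(Q,R))'
  internal I2 with children ['F', 'B']
    leaf 'F' → 'F'
    leaf 'B' → 'B'
  → '(F,B)'
  leaf 'T' → 'T'
→ '((M,(Q,R)),(F,B),T)'
Final: ((M,(Q,R)),(F,B),T);

Answer: ((M,(Q,R)),(F,B),T);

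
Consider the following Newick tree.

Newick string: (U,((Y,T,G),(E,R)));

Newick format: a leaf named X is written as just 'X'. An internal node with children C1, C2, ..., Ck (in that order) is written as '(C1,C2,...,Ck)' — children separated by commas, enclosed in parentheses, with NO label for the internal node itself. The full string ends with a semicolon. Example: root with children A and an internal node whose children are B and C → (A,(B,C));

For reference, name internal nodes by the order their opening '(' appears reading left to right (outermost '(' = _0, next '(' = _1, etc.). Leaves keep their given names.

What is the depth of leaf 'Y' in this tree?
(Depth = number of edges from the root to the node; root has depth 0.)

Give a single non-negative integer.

Answer: 3

Derivation:
Newick: (U,((Y,T,G),(E,R)));
Naming internals by '(' encounter order: outermost '(' = _0, next = _1, ...
Query node: Y
Path from root: _0 -> _1 -> _2 -> Y
Depth of Y: 3 (number of edges from root)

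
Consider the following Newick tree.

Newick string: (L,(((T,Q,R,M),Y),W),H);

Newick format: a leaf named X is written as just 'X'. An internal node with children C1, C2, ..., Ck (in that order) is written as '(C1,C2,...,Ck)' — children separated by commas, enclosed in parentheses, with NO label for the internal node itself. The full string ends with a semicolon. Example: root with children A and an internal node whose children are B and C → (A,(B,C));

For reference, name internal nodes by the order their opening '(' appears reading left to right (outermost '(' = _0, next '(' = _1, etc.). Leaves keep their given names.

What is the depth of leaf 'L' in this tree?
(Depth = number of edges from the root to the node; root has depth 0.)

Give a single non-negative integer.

Newick: (L,(((T,Q,R,M),Y),W),H);
Naming internals by '(' encounter order: outermost '(' = _0, next = _1, ...
Query node: L
Path from root: _0 -> L
Depth of L: 1 (number of edges from root)

Answer: 1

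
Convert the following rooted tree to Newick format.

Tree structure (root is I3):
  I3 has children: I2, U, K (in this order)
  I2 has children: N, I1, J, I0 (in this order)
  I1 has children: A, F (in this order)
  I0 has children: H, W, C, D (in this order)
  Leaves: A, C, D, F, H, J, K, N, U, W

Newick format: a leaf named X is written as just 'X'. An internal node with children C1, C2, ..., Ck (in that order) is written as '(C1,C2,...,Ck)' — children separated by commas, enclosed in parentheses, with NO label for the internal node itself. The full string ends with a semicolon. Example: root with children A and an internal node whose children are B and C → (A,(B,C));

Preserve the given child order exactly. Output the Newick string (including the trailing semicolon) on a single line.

internal I3 with children ['I2', 'U', 'K']
  internal I2 with children ['N', 'I1', 'J', 'I0']
    leaf 'N' → 'N'
    internal I1 with children ['A', 'F']
      leaf 'A' → 'A'
      leaf 'F' → 'F'
    → '(A,F)'
    leaf 'J' → 'J'
    internal I0 with children ['H', 'W', 'C', 'D']
      leaf 'H' → 'H'
      leaf 'W' → 'W'
      leaf 'C' → 'C'
      leaf 'D' → 'D'
    → '(H,W,C,D)'
  → '(N,(A,F),J,(H,W,C,D))'
  leaf 'U' → 'U'
  leaf 'K' → 'K'
→ '((N,(A,F),J,(H,W,C,D)),U,K)'
Final: ((N,(A,F),J,(H,W,C,D)),U,K);

Answer: ((N,(A,F),J,(H,W,C,D)),U,K);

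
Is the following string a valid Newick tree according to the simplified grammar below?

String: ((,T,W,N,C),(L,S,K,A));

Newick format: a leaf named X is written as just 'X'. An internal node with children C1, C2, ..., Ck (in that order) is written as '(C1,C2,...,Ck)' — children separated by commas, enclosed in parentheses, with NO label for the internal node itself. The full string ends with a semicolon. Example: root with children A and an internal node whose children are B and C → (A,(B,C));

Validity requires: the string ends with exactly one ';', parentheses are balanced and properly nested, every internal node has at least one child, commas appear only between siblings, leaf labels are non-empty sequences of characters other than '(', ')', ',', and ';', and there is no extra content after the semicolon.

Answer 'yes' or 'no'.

Answer: no

Derivation:
Input: ((,T,W,N,C),(L,S,K,A));
Paren balance: 3 '(' vs 3 ')' OK
Ends with single ';': True
Full parse: FAILS (empty leaf label at pos 2)
Valid: False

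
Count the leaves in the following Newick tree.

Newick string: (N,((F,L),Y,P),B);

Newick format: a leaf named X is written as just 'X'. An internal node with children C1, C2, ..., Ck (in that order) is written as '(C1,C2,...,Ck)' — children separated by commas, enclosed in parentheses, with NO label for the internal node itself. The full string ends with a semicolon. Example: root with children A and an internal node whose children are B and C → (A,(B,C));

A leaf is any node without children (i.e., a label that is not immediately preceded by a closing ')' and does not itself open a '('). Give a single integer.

Answer: 6

Derivation:
Newick: (N,((F,L),Y,P),B);
Scan left-to-right; a leaf is any maximal label run not followed by '(':
  pos 1: leaf 'N' → count = 1
  pos 5: leaf 'F' → count = 2
  pos 7: leaf 'L' → count = 3
  pos 10: leaf 'Y' → count = 4
  pos 12: leaf 'P' → count = 5
  pos 15: leaf 'B' → count = 6
Total leaves: 6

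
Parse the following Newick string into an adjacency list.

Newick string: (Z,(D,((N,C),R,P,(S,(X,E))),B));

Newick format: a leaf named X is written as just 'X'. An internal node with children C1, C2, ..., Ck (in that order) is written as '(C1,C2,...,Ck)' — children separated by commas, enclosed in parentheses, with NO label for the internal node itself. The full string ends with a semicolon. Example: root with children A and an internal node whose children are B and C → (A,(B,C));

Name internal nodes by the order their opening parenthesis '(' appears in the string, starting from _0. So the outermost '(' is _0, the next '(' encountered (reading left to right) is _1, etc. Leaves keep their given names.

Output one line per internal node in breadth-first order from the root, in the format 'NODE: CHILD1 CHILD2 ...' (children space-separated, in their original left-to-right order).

Answer: _0: Z _1
_1: D _2 B
_2: _3 R P _4
_3: N C
_4: S _5
_5: X E

Derivation:
Input: (Z,(D,((N,C),R,P,(S,(X,E))),B));
Scanning left-to-right, naming '(' by encounter order:
  pos 0: '(' -> open internal node _0 (depth 1)
  pos 3: '(' -> open internal node _1 (depth 2)
  pos 6: '(' -> open internal node _2 (depth 3)
  pos 7: '(' -> open internal node _3 (depth 4)
  pos 11: ')' -> close internal node _3 (now at depth 3)
  pos 17: '(' -> open internal node _4 (depth 4)
  pos 20: '(' -> open internal node _5 (depth 5)
  pos 24: ')' -> close internal node _5 (now at depth 4)
  pos 25: ')' -> close internal node _4 (now at depth 3)
  pos 26: ')' -> close internal node _2 (now at depth 2)
  pos 29: ')' -> close internal node _1 (now at depth 1)
  pos 30: ')' -> close internal node _0 (now at depth 0)
Total internal nodes: 6
BFS adjacency from root:
  _0: Z _1
  _1: D _2 B
  _2: _3 R P _4
  _3: N C
  _4: S _5
  _5: X E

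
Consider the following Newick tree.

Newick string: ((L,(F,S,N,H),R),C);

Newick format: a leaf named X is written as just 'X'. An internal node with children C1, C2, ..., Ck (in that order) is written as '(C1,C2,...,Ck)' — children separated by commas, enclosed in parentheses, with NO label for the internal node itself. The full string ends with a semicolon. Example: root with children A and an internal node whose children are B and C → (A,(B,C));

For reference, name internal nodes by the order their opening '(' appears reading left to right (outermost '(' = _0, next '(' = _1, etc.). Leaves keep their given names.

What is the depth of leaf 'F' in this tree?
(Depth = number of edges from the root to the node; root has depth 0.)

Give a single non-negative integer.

Answer: 3

Derivation:
Newick: ((L,(F,S,N,H),R),C);
Naming internals by '(' encounter order: outermost '(' = _0, next = _1, ...
Query node: F
Path from root: _0 -> _1 -> _2 -> F
Depth of F: 3 (number of edges from root)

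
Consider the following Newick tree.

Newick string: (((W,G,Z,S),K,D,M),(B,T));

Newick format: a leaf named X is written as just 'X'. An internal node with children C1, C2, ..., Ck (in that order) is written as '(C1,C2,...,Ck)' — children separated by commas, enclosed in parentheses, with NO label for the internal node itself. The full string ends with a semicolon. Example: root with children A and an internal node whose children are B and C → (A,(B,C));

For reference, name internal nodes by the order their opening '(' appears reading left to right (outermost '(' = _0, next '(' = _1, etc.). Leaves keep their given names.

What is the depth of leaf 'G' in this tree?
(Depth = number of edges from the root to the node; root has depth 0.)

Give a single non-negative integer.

Answer: 3

Derivation:
Newick: (((W,G,Z,S),K,D,M),(B,T));
Naming internals by '(' encounter order: outermost '(' = _0, next = _1, ...
Query node: G
Path from root: _0 -> _1 -> _2 -> G
Depth of G: 3 (number of edges from root)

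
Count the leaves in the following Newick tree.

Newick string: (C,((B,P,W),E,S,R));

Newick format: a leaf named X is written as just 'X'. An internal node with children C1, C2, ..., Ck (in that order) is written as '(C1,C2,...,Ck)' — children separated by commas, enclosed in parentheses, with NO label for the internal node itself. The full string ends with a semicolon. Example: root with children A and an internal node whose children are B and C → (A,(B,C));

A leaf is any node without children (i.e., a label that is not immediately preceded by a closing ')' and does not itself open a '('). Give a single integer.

Answer: 7

Derivation:
Newick: (C,((B,P,W),E,S,R));
Scan left-to-right; a leaf is any maximal label run not followed by '(':
  pos 1: leaf 'C' → count = 1
  pos 5: leaf 'B' → count = 2
  pos 7: leaf 'P' → count = 3
  pos 9: leaf 'W' → count = 4
  pos 12: leaf 'E' → count = 5
  pos 14: leaf 'S' → count = 6
  pos 16: leaf 'R' → count = 7
Total leaves: 7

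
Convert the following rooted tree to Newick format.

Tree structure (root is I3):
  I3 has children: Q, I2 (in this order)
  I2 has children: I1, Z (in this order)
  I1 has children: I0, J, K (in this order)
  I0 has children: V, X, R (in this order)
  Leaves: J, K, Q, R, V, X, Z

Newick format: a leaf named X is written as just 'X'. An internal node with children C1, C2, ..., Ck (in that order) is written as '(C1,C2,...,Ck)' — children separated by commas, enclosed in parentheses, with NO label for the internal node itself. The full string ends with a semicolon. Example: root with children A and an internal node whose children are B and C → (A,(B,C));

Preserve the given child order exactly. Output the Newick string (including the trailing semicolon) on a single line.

internal I3 with children ['Q', 'I2']
  leaf 'Q' → 'Q'
  internal I2 with children ['I1', 'Z']
    internal I1 with children ['I0', 'J', 'K']
      internal I0 with children ['V', 'X', 'R']
        leaf 'V' → 'V'
        leaf 'X' → 'X'
        leaf 'R' → 'R'
      → '(V,X,R)'
      leaf 'J' → 'J'
      leaf 'K' → 'K'
    → '((V,X,R),J,K)'
    leaf 'Z' → 'Z'
  → '(((V,X,R),J,K),Z)'
→ '(Q,(((V,X,R),J,K),Z))'
Final: (Q,(((V,X,R),J,K),Z));

Answer: (Q,(((V,X,R),J,K),Z));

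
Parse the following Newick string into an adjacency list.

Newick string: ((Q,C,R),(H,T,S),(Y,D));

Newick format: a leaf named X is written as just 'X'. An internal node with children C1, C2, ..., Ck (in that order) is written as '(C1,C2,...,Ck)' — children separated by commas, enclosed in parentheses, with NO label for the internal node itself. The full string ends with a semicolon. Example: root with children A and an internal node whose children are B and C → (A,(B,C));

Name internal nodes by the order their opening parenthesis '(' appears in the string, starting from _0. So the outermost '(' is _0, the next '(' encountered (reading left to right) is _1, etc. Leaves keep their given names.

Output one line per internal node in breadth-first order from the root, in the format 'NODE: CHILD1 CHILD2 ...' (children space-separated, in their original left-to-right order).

Answer: _0: _1 _2 _3
_1: Q C R
_2: H T S
_3: Y D

Derivation:
Input: ((Q,C,R),(H,T,S),(Y,D));
Scanning left-to-right, naming '(' by encounter order:
  pos 0: '(' -> open internal node _0 (depth 1)
  pos 1: '(' -> open internal node _1 (depth 2)
  pos 7: ')' -> close internal node _1 (now at depth 1)
  pos 9: '(' -> open internal node _2 (depth 2)
  pos 15: ')' -> close internal node _2 (now at depth 1)
  pos 17: '(' -> open internal node _3 (depth 2)
  pos 21: ')' -> close internal node _3 (now at depth 1)
  pos 22: ')' -> close internal node _0 (now at depth 0)
Total internal nodes: 4
BFS adjacency from root:
  _0: _1 _2 _3
  _1: Q C R
  _2: H T S
  _3: Y D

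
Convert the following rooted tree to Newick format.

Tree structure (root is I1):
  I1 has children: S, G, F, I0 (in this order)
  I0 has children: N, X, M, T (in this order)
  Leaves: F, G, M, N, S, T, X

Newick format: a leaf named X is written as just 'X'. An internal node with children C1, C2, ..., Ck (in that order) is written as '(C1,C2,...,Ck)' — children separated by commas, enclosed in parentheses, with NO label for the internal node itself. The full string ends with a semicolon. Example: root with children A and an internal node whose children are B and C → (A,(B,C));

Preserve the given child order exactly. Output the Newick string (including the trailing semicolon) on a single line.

internal I1 with children ['S', 'G', 'F', 'I0']
  leaf 'S' → 'S'
  leaf 'G' → 'G'
  leaf 'F' → 'F'
  internal I0 with children ['N', 'X', 'M', 'T']
    leaf 'N' → 'N'
    leaf 'X' → 'X'
    leaf 'M' → 'M'
    leaf 'T' → 'T'
  → '(N,X,M,T)'
→ '(S,G,F,(N,X,M,T))'
Final: (S,G,F,(N,X,M,T));

Answer: (S,G,F,(N,X,M,T));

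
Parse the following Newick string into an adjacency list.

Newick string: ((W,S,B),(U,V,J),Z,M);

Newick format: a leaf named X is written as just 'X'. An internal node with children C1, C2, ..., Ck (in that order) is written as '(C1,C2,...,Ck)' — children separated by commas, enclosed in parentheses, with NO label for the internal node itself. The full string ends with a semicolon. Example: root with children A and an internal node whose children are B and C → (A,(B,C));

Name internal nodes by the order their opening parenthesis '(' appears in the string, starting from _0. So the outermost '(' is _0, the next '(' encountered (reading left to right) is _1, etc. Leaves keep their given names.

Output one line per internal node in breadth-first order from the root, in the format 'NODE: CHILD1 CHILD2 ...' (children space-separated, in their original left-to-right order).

Answer: _0: _1 _2 Z M
_1: W S B
_2: U V J

Derivation:
Input: ((W,S,B),(U,V,J),Z,M);
Scanning left-to-right, naming '(' by encounter order:
  pos 0: '(' -> open internal node _0 (depth 1)
  pos 1: '(' -> open internal node _1 (depth 2)
  pos 7: ')' -> close internal node _1 (now at depth 1)
  pos 9: '(' -> open internal node _2 (depth 2)
  pos 15: ')' -> close internal node _2 (now at depth 1)
  pos 20: ')' -> close internal node _0 (now at depth 0)
Total internal nodes: 3
BFS adjacency from root:
  _0: _1 _2 Z M
  _1: W S B
  _2: U V J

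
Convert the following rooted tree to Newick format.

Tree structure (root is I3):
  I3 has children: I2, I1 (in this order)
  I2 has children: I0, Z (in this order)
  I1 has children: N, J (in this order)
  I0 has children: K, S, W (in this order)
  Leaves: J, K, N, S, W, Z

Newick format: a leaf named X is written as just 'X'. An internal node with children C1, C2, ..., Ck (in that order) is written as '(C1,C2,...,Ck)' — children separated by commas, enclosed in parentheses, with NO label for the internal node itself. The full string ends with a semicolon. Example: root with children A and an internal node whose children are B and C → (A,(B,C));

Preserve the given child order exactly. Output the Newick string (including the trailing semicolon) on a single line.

Answer: (((K,S,W),Z),(N,J));

Derivation:
internal I3 with children ['I2', 'I1']
  internal I2 with children ['I0', 'Z']
    internal I0 with children ['K', 'S', 'W']
      leaf 'K' → 'K'
      leaf 'S' → 'S'
      leaf 'W' → 'W'
    → '(K,S,W)'
    leaf 'Z' → 'Z'
  → '((K,S,W),Z)'
  internal I1 with children ['N', 'J']
    leaf 'N' → 'N'
    leaf 'J' → 'J'
  → '(N,J)'
→ '(((K,S,W),Z),(N,J))'
Final: (((K,S,W),Z),(N,J));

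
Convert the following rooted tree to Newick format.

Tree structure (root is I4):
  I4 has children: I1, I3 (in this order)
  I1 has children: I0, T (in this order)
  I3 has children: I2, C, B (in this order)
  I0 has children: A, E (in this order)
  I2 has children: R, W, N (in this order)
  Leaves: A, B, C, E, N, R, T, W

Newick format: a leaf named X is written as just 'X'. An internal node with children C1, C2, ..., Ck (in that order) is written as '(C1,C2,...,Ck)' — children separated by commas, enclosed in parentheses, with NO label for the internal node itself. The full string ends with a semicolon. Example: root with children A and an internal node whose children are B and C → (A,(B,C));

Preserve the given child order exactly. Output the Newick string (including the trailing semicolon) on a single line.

Answer: (((A,E),T),((R,W,N),C,B));

Derivation:
internal I4 with children ['I1', 'I3']
  internal I1 with children ['I0', 'T']
    internal I0 with children ['A', 'E']
      leaf 'A' → 'A'
      leaf 'E' → 'E'
    → '(A,E)'
    leaf 'T' → 'T'
  → '((A,E),T)'
  internal I3 with children ['I2', 'C', 'B']
    internal I2 with children ['R', 'W', 'N']
      leaf 'R' → 'R'
      leaf 'W' → 'W'
      leaf 'N' → 'N'
    → '(R,W,N)'
    leaf 'C' → 'C'
    leaf 'B' → 'B'
  → '((R,W,N),C,B)'
→ '(((A,E),T),((R,W,N),C,B))'
Final: (((A,E),T),((R,W,N),C,B));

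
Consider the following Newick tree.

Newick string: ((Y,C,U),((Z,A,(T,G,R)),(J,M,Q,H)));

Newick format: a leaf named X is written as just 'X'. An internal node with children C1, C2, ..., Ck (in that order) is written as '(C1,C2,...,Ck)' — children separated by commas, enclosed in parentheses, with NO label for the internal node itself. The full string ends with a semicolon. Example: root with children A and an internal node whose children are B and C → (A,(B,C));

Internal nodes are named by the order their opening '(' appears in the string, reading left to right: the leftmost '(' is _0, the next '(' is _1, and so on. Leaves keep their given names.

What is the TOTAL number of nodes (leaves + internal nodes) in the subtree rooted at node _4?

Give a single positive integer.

Newick: ((Y,C,U),((Z,A,(T,G,R)),(J,M,Q,H)));
Locate _4: it is the '(' at position 15 (the 5th '(' reading left to right).
Query: subtree rooted at _4
_4: subtree_size = 1 + 3
  T: subtree_size = 1 + 0
  G: subtree_size = 1 + 0
  R: subtree_size = 1 + 0
Total subtree size of _4: 4

Answer: 4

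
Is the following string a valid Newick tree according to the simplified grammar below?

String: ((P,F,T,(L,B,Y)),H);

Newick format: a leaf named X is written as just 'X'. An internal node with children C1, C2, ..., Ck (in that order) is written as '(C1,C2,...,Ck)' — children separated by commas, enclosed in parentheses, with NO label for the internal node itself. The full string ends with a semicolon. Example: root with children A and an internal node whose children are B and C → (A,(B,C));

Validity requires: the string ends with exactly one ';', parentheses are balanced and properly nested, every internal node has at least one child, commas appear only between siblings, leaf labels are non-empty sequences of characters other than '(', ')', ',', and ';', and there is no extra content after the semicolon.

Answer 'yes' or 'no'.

Answer: yes

Derivation:
Input: ((P,F,T,(L,B,Y)),H);
Paren balance: 3 '(' vs 3 ')' OK
Ends with single ';': True
Full parse: OK
Valid: True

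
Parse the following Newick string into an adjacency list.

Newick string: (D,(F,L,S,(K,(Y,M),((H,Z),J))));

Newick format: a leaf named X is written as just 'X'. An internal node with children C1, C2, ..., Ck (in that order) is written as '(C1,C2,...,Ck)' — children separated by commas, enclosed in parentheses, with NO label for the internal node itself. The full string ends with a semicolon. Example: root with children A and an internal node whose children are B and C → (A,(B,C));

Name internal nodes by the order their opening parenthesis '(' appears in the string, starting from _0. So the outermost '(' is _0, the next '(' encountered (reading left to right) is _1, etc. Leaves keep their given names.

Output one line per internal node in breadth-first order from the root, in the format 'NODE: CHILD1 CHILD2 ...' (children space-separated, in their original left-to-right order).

Answer: _0: D _1
_1: F L S _2
_2: K _3 _4
_3: Y M
_4: _5 J
_5: H Z

Derivation:
Input: (D,(F,L,S,(K,(Y,M),((H,Z),J))));
Scanning left-to-right, naming '(' by encounter order:
  pos 0: '(' -> open internal node _0 (depth 1)
  pos 3: '(' -> open internal node _1 (depth 2)
  pos 10: '(' -> open internal node _2 (depth 3)
  pos 13: '(' -> open internal node _3 (depth 4)
  pos 17: ')' -> close internal node _3 (now at depth 3)
  pos 19: '(' -> open internal node _4 (depth 4)
  pos 20: '(' -> open internal node _5 (depth 5)
  pos 24: ')' -> close internal node _5 (now at depth 4)
  pos 27: ')' -> close internal node _4 (now at depth 3)
  pos 28: ')' -> close internal node _2 (now at depth 2)
  pos 29: ')' -> close internal node _1 (now at depth 1)
  pos 30: ')' -> close internal node _0 (now at depth 0)
Total internal nodes: 6
BFS adjacency from root:
  _0: D _1
  _1: F L S _2
  _2: K _3 _4
  _3: Y M
  _4: _5 J
  _5: H Z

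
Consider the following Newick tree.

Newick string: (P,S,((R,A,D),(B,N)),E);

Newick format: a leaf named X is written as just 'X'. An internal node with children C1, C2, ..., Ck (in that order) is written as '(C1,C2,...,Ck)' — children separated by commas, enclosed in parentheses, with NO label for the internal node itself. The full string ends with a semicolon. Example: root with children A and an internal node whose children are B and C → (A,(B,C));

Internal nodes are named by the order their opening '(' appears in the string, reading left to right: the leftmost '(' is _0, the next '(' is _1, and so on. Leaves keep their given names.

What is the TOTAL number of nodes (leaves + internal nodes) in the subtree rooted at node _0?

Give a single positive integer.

Newick: (P,S,((R,A,D),(B,N)),E);
Locate _0: it is the '(' at position 0 (the 1st '(' reading left to right).
Query: subtree rooted at _0
_0: subtree_size = 1 + 11
  P: subtree_size = 1 + 0
  S: subtree_size = 1 + 0
  _1: subtree_size = 1 + 7
    _2: subtree_size = 1 + 3
      R: subtree_size = 1 + 0
      A: subtree_size = 1 + 0
      D: subtree_size = 1 + 0
    _3: subtree_size = 1 + 2
      B: subtree_size = 1 + 0
      N: subtree_size = 1 + 0
  E: subtree_size = 1 + 0
Total subtree size of _0: 12

Answer: 12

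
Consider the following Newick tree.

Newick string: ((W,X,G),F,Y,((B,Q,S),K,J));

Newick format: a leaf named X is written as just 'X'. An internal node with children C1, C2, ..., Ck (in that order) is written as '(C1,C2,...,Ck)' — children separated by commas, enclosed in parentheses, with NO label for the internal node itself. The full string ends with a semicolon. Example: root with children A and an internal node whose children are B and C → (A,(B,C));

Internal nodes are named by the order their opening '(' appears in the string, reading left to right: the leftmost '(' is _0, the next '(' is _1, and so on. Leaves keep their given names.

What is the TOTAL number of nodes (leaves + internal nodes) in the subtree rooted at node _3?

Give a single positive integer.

Answer: 4

Derivation:
Newick: ((W,X,G),F,Y,((B,Q,S),K,J));
Locate _3: it is the '(' at position 14 (the 4th '(' reading left to right).
Query: subtree rooted at _3
_3: subtree_size = 1 + 3
  B: subtree_size = 1 + 0
  Q: subtree_size = 1 + 0
  S: subtree_size = 1 + 0
Total subtree size of _3: 4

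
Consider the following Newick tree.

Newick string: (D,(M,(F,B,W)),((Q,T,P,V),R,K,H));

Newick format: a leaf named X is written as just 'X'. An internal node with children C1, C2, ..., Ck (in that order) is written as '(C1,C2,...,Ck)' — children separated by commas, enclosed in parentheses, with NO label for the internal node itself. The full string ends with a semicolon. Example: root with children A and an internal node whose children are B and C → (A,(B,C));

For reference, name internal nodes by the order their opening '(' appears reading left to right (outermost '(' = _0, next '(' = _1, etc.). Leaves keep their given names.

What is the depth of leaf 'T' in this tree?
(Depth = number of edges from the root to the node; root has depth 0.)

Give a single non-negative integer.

Answer: 3

Derivation:
Newick: (D,(M,(F,B,W)),((Q,T,P,V),R,K,H));
Naming internals by '(' encounter order: outermost '(' = _0, next = _1, ...
Query node: T
Path from root: _0 -> _3 -> _4 -> T
Depth of T: 3 (number of edges from root)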